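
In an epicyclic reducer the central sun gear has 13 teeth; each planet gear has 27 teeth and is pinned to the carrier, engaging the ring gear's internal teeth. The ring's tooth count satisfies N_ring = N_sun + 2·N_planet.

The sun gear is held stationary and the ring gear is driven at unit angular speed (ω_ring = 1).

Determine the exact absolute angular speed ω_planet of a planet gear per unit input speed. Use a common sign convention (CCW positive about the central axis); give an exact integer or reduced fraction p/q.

N_ring = 13 + 2·27 = 67
13(ω_s−ω_c) = −67(ω_r−ω_c),  ω_s=0, ω_r=1
13(0−ω_c) = −67(1−ω_c)  ⇒  80ω_c = 67  ⇒  ω_c = 67/80
sun–planet: 13·(0−67/80) = −27·(ω_p−ω_c)  ⇒  ω_p−ω_c = −(13/27)·(-67/80) = 871/2160
ω_p = 67/80 + 871/2160 = 67/54

67/54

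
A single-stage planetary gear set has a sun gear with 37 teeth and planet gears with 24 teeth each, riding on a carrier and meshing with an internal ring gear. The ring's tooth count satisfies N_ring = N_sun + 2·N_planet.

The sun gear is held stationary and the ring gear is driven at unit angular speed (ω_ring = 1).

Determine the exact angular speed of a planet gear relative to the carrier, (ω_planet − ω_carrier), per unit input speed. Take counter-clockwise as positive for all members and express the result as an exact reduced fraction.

3145/2928

N_ring = 37 + 2·24 = 85
37(ω_s−ω_c) = −85(ω_r−ω_c),  ω_s=0, ω_r=1
37(0−ω_c) = −85(1−ω_c)  ⇒  122ω_c = 85  ⇒  ω_c = 85/122
sun–planet: 37·(0−85/122) = −24·(ω_p−ω_c)  ⇒  ω_p−ω_c = −(37/24)·(-85/122) = 3145/2928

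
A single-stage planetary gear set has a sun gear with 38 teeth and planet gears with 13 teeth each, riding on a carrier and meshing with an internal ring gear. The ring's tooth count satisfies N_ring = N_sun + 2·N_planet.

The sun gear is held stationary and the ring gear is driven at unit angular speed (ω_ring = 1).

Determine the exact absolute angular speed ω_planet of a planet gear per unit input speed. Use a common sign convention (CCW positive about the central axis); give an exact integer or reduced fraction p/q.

N_ring = 38 + 2·13 = 64
38(ω_s−ω_c) = −64(ω_r−ω_c),  ω_s=0, ω_r=1
38(0−ω_c) = −64(1−ω_c)  ⇒  102ω_c = 64  ⇒  ω_c = 32/51
sun–planet: 38·(0−32/51) = −13·(ω_p−ω_c)  ⇒  ω_p−ω_c = −(38/13)·(-32/51) = 1216/663
ω_p = 32/51 + 1216/663 = 32/13

32/13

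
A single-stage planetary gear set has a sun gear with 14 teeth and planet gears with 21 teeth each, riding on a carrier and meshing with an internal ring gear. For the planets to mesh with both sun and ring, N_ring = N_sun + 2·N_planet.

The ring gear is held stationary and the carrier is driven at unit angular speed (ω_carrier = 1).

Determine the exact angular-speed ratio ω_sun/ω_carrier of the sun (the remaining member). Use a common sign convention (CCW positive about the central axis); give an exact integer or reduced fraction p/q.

N_ring = 14 + 2·21 = 56
14(ω_s−ω_c) = −56(ω_r−ω_c),  ω_r=0, ω_c=1
ω_s = 1 − (56/14)(0−1) = 5
ω_s/ω_c = 5

5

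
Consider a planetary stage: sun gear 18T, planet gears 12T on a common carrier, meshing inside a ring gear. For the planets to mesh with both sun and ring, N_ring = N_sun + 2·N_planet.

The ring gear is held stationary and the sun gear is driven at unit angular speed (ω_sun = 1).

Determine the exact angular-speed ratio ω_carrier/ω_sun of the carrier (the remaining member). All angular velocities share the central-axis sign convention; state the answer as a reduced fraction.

3/10

N_ring = 18 + 2·12 = 42
18(ω_s−ω_c) = −42(ω_r−ω_c),  ω_r=0, ω_s=1
18(1−ω_c) = −42(0−ω_c)  ⇒  60ω_c = 18  ⇒  ω_c = 3/10
ω_c/ω_s = 3/10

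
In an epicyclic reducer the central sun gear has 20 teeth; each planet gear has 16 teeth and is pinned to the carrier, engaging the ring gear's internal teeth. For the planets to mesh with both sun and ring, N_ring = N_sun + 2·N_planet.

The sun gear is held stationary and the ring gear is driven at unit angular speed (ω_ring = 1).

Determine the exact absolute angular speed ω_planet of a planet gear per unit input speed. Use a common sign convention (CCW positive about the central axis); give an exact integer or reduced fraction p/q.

N_ring = 20 + 2·16 = 52
20(ω_s−ω_c) = −52(ω_r−ω_c),  ω_s=0, ω_r=1
20(0−ω_c) = −52(1−ω_c)  ⇒  72ω_c = 52  ⇒  ω_c = 13/18
sun–planet: 20·(0−13/18) = −16·(ω_p−ω_c)  ⇒  ω_p−ω_c = −(20/16)·(-13/18) = 65/72
ω_p = 13/18 + 65/72 = 13/8

13/8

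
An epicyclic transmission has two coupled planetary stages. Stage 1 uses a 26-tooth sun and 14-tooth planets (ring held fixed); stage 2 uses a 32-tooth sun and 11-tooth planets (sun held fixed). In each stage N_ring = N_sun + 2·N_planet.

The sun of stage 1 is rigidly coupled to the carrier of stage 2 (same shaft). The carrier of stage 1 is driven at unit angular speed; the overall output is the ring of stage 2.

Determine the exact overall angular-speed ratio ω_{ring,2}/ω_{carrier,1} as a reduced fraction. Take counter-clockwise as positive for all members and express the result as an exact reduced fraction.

Stage 1: N_ring = 26 + 2·14 = 54
Stage 1: 26(ω_s−ω_c) = −54(ω_r−ω_c),  ω_r=0, ω_c=1
Stage 1: ω_s = 1 − (54/26)(0−1) = 40/13
  ⇒ ω_s¹/ω_c¹ = 40/13
Stage 2: N_ring = 32 + 2·11 = 54
Stage 2: 32(ω_s−ω_c) = −54(ω_r−ω_c),  ω_s=0, ω_c=1
Stage 2: ω_r = 1 − (32/54)(0−1) = 43/27
  ⇒ ω_r²/ω_c² = 43/27
Coupling ω_c² = ω_s¹ ⇒ overall = 40/13 × 43/27 = 1720/351

1720/351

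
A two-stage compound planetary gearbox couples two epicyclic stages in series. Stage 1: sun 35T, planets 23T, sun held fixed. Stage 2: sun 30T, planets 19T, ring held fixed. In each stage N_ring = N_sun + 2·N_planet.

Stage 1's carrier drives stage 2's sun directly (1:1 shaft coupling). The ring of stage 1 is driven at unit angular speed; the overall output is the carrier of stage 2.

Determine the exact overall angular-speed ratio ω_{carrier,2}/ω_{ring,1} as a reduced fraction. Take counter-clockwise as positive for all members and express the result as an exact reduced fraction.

1215/5684

Stage 1: N_ring = 35 + 2·23 = 81
Stage 1: 35(ω_s−ω_c) = −81(ω_r−ω_c),  ω_s=0, ω_r=1
Stage 1: 35(0−ω_c) = −81(1−ω_c)  ⇒  116ω_c = 81  ⇒  ω_c = 81/116
  ⇒ ω_c¹/ω_r¹ = 81/116
Stage 2: N_ring = 30 + 2·19 = 68
Stage 2: 30(ω_s−ω_c) = −68(ω_r−ω_c),  ω_r=0, ω_s=1
Stage 2: 30(1−ω_c) = −68(0−ω_c)  ⇒  98ω_c = 30  ⇒  ω_c = 15/49
  ⇒ ω_c²/ω_s² = 15/49
Coupling ω_s² = ω_c¹ ⇒ overall = 81/116 × 15/49 = 1215/5684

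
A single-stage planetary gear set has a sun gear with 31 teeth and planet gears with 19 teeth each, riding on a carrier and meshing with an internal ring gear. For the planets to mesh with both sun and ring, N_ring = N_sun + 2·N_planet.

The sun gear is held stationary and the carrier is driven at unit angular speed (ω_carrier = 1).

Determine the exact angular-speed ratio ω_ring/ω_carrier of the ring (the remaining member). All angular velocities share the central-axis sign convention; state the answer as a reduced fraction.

100/69

N_ring = 31 + 2·19 = 69
31(ω_s−ω_c) = −69(ω_r−ω_c),  ω_s=0, ω_c=1
ω_r = 1 − (31/69)(0−1) = 100/69
ω_r/ω_c = 100/69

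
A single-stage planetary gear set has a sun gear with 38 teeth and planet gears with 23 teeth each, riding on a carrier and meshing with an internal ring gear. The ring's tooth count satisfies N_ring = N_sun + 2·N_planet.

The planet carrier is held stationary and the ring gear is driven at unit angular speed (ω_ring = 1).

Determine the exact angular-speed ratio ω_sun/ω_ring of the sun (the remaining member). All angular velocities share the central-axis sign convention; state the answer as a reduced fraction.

N_ring = 38 + 2·23 = 84
38(ω_s−ω_c) = −84(ω_r−ω_c),  ω_c=0, ω_r=1
ω_s = 0 − (84/38)(1−0) = -42/19
ω_s/ω_r = -42/19

-42/19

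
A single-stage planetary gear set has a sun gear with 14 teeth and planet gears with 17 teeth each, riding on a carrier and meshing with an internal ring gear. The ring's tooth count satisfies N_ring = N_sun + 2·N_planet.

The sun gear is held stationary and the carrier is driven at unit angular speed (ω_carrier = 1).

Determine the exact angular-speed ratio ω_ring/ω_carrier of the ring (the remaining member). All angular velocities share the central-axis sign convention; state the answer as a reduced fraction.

31/24

N_ring = 14 + 2·17 = 48
14(ω_s−ω_c) = −48(ω_r−ω_c),  ω_s=0, ω_c=1
ω_r = 1 − (14/48)(0−1) = 31/24
ω_r/ω_c = 31/24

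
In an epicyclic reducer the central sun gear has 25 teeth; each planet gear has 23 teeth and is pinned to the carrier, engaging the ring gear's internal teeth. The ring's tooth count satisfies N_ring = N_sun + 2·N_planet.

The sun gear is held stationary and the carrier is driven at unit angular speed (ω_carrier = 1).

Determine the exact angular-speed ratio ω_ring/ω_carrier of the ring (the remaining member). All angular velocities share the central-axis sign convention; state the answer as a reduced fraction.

96/71

N_ring = 25 + 2·23 = 71
25(ω_s−ω_c) = −71(ω_r−ω_c),  ω_s=0, ω_c=1
ω_r = 1 − (25/71)(0−1) = 96/71
ω_r/ω_c = 96/71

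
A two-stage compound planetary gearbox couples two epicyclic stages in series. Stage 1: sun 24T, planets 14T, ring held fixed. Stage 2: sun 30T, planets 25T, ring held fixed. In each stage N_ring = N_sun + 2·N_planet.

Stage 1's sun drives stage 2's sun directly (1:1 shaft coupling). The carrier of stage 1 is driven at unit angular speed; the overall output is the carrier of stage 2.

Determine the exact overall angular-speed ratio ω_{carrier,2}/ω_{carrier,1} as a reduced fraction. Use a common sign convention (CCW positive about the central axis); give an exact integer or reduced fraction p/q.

19/22

Stage 1: N_ring = 24 + 2·14 = 52
Stage 1: 24(ω_s−ω_c) = −52(ω_r−ω_c),  ω_r=0, ω_c=1
Stage 1: ω_s = 1 − (52/24)(0−1) = 19/6
  ⇒ ω_s¹/ω_c¹ = 19/6
Stage 2: N_ring = 30 + 2·25 = 80
Stage 2: 30(ω_s−ω_c) = −80(ω_r−ω_c),  ω_r=0, ω_s=1
Stage 2: 30(1−ω_c) = −80(0−ω_c)  ⇒  110ω_c = 30  ⇒  ω_c = 3/11
  ⇒ ω_c²/ω_s² = 3/11
Coupling ω_s² = ω_s¹ ⇒ overall = 19/6 × 3/11 = 19/22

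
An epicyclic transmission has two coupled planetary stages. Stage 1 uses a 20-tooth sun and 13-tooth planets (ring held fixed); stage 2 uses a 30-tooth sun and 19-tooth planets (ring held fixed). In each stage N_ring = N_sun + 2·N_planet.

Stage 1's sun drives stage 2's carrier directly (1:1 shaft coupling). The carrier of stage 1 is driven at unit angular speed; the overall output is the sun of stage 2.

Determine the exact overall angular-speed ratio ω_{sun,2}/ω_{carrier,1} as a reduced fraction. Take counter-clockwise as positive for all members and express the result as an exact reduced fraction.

539/50

Stage 1: N_ring = 20 + 2·13 = 46
Stage 1: 20(ω_s−ω_c) = −46(ω_r−ω_c),  ω_r=0, ω_c=1
Stage 1: ω_s = 1 − (46/20)(0−1) = 33/10
  ⇒ ω_s¹/ω_c¹ = 33/10
Stage 2: N_ring = 30 + 2·19 = 68
Stage 2: 30(ω_s−ω_c) = −68(ω_r−ω_c),  ω_r=0, ω_c=1
Stage 2: ω_s = 1 − (68/30)(0−1) = 49/15
  ⇒ ω_s²/ω_c² = 49/15
Coupling ω_c² = ω_s¹ ⇒ overall = 33/10 × 49/15 = 539/50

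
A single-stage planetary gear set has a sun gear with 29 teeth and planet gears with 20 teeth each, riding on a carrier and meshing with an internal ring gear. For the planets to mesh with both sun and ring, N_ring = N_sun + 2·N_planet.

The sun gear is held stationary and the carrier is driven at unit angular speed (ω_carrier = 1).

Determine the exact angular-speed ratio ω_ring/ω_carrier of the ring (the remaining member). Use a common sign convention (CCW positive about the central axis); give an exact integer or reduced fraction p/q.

98/69

N_ring = 29 + 2·20 = 69
29(ω_s−ω_c) = −69(ω_r−ω_c),  ω_s=0, ω_c=1
ω_r = 1 − (29/69)(0−1) = 98/69
ω_r/ω_c = 98/69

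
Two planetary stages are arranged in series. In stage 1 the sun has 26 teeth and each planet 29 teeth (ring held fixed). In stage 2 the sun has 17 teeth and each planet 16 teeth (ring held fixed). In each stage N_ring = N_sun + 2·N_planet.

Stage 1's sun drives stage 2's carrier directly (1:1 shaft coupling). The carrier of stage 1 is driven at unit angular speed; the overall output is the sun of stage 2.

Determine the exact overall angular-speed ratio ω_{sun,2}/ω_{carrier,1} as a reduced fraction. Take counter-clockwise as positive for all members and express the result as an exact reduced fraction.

Stage 1: N_ring = 26 + 2·29 = 84
Stage 1: 26(ω_s−ω_c) = −84(ω_r−ω_c),  ω_r=0, ω_c=1
Stage 1: ω_s = 1 − (84/26)(0−1) = 55/13
  ⇒ ω_s¹/ω_c¹ = 55/13
Stage 2: N_ring = 17 + 2·16 = 49
Stage 2: 17(ω_s−ω_c) = −49(ω_r−ω_c),  ω_r=0, ω_c=1
Stage 2: ω_s = 1 − (49/17)(0−1) = 66/17
  ⇒ ω_s²/ω_c² = 66/17
Coupling ω_c² = ω_s¹ ⇒ overall = 55/13 × 66/17 = 3630/221

3630/221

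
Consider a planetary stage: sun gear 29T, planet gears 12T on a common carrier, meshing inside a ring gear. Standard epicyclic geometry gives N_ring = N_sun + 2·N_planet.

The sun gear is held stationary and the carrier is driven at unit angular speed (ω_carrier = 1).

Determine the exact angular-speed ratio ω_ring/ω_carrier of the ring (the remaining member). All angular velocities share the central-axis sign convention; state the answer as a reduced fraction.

N_ring = 29 + 2·12 = 53
29(ω_s−ω_c) = −53(ω_r−ω_c),  ω_s=0, ω_c=1
ω_r = 1 − (29/53)(0−1) = 82/53
ω_r/ω_c = 82/53

82/53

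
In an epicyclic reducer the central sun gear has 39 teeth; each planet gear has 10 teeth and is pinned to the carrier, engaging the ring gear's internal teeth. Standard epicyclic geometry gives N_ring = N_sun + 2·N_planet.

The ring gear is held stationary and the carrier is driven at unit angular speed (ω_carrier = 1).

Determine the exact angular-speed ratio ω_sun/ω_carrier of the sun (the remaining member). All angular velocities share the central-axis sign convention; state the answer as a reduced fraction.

98/39

N_ring = 39 + 2·10 = 59
39(ω_s−ω_c) = −59(ω_r−ω_c),  ω_r=0, ω_c=1
ω_s = 1 − (59/39)(0−1) = 98/39
ω_s/ω_c = 98/39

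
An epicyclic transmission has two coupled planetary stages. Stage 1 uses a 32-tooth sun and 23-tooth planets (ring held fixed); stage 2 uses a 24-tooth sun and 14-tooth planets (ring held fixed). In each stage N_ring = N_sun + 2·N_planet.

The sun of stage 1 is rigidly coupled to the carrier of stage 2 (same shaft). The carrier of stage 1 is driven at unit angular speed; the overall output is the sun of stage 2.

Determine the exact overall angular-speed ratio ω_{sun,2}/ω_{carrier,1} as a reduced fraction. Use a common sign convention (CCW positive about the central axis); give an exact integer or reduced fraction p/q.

1045/96

Stage 1: N_ring = 32 + 2·23 = 78
Stage 1: 32(ω_s−ω_c) = −78(ω_r−ω_c),  ω_r=0, ω_c=1
Stage 1: ω_s = 1 − (78/32)(0−1) = 55/16
  ⇒ ω_s¹/ω_c¹ = 55/16
Stage 2: N_ring = 24 + 2·14 = 52
Stage 2: 24(ω_s−ω_c) = −52(ω_r−ω_c),  ω_r=0, ω_c=1
Stage 2: ω_s = 1 − (52/24)(0−1) = 19/6
  ⇒ ω_s²/ω_c² = 19/6
Coupling ω_c² = ω_s¹ ⇒ overall = 55/16 × 19/6 = 1045/96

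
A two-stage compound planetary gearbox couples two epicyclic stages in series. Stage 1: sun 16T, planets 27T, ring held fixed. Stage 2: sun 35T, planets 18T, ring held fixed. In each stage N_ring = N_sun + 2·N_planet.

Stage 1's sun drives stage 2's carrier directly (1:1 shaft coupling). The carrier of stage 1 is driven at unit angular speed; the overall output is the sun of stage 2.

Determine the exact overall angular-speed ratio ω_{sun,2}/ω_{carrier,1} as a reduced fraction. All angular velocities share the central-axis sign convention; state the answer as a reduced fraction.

2279/140

Stage 1: N_ring = 16 + 2·27 = 70
Stage 1: 16(ω_s−ω_c) = −70(ω_r−ω_c),  ω_r=0, ω_c=1
Stage 1: ω_s = 1 − (70/16)(0−1) = 43/8
  ⇒ ω_s¹/ω_c¹ = 43/8
Stage 2: N_ring = 35 + 2·18 = 71
Stage 2: 35(ω_s−ω_c) = −71(ω_r−ω_c),  ω_r=0, ω_c=1
Stage 2: ω_s = 1 − (71/35)(0−1) = 106/35
  ⇒ ω_s²/ω_c² = 106/35
Coupling ω_c² = ω_s¹ ⇒ overall = 43/8 × 106/35 = 2279/140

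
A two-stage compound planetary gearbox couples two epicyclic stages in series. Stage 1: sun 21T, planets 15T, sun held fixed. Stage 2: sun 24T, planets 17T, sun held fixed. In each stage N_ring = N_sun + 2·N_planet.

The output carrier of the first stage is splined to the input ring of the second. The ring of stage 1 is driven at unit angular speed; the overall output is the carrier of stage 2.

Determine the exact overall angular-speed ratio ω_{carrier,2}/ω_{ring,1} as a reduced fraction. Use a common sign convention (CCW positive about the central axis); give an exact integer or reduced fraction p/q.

493/984

Stage 1: N_ring = 21 + 2·15 = 51
Stage 1: 21(ω_s−ω_c) = −51(ω_r−ω_c),  ω_s=0, ω_r=1
Stage 1: 21(0−ω_c) = −51(1−ω_c)  ⇒  72ω_c = 51  ⇒  ω_c = 17/24
  ⇒ ω_c¹/ω_r¹ = 17/24
Stage 2: N_ring = 24 + 2·17 = 58
Stage 2: 24(ω_s−ω_c) = −58(ω_r−ω_c),  ω_s=0, ω_r=1
Stage 2: 24(0−ω_c) = −58(1−ω_c)  ⇒  82ω_c = 58  ⇒  ω_c = 29/41
  ⇒ ω_c²/ω_r² = 29/41
Coupling ω_r² = ω_c¹ ⇒ overall = 17/24 × 29/41 = 493/984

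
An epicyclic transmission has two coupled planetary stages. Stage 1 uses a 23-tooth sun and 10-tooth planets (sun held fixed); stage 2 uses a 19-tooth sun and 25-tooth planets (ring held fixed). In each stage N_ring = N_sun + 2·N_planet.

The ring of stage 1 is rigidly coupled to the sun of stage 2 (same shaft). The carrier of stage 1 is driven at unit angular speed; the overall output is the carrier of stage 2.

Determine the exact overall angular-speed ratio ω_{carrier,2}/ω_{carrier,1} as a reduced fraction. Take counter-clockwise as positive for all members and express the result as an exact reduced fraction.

Stage 1: N_ring = 23 + 2·10 = 43
Stage 1: 23(ω_s−ω_c) = −43(ω_r−ω_c),  ω_s=0, ω_c=1
Stage 1: ω_r = 1 − (23/43)(0−1) = 66/43
  ⇒ ω_r¹/ω_c¹ = 66/43
Stage 2: N_ring = 19 + 2·25 = 69
Stage 2: 19(ω_s−ω_c) = −69(ω_r−ω_c),  ω_r=0, ω_s=1
Stage 2: 19(1−ω_c) = −69(0−ω_c)  ⇒  88ω_c = 19  ⇒  ω_c = 19/88
  ⇒ ω_c²/ω_s² = 19/88
Coupling ω_s² = ω_r¹ ⇒ overall = 66/43 × 19/88 = 57/172

57/172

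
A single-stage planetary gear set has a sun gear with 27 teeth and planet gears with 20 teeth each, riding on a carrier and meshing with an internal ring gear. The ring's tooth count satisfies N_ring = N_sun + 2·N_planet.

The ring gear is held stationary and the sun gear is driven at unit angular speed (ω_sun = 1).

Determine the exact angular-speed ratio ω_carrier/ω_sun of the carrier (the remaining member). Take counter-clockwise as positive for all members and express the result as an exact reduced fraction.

N_ring = 27 + 2·20 = 67
27(ω_s−ω_c) = −67(ω_r−ω_c),  ω_r=0, ω_s=1
27(1−ω_c) = −67(0−ω_c)  ⇒  94ω_c = 27  ⇒  ω_c = 27/94
ω_c/ω_s = 27/94

27/94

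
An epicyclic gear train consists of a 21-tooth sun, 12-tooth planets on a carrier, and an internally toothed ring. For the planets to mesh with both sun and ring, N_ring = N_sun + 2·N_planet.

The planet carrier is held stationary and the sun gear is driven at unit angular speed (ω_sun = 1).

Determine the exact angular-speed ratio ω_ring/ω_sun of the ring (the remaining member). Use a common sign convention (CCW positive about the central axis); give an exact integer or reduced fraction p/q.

-7/15

N_ring = 21 + 2·12 = 45
21(ω_s−ω_c) = −45(ω_r−ω_c),  ω_c=0, ω_s=1
ω_r = 0 − (21/45)(1−0) = -7/15
ω_r/ω_s = -7/15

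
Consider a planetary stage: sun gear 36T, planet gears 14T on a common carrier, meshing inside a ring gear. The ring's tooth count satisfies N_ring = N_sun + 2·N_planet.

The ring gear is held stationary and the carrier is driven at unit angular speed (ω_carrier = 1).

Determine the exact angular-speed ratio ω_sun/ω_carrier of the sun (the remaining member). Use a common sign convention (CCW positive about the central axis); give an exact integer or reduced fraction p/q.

25/9

N_ring = 36 + 2·14 = 64
36(ω_s−ω_c) = −64(ω_r−ω_c),  ω_r=0, ω_c=1
ω_s = 1 − (64/36)(0−1) = 25/9
ω_s/ω_c = 25/9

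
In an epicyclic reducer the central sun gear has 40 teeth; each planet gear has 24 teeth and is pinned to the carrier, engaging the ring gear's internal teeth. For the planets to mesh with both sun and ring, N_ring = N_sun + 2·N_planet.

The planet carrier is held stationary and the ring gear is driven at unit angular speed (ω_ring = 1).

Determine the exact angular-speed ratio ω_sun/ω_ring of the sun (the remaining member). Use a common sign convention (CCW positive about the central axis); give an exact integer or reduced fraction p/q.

N_ring = 40 + 2·24 = 88
40(ω_s−ω_c) = −88(ω_r−ω_c),  ω_c=0, ω_r=1
ω_s = 0 − (88/40)(1−0) = -11/5
ω_s/ω_r = -11/5

-11/5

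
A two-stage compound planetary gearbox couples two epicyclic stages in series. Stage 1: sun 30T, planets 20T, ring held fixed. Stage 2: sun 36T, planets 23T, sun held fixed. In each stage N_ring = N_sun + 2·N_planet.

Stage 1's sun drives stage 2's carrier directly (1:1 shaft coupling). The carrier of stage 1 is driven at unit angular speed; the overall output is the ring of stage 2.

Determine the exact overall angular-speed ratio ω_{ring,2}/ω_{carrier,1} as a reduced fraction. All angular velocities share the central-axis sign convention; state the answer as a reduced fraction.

590/123

Stage 1: N_ring = 30 + 2·20 = 70
Stage 1: 30(ω_s−ω_c) = −70(ω_r−ω_c),  ω_r=0, ω_c=1
Stage 1: ω_s = 1 − (70/30)(0−1) = 10/3
  ⇒ ω_s¹/ω_c¹ = 10/3
Stage 2: N_ring = 36 + 2·23 = 82
Stage 2: 36(ω_s−ω_c) = −82(ω_r−ω_c),  ω_s=0, ω_c=1
Stage 2: ω_r = 1 − (36/82)(0−1) = 59/41
  ⇒ ω_r²/ω_c² = 59/41
Coupling ω_c² = ω_s¹ ⇒ overall = 10/3 × 59/41 = 590/123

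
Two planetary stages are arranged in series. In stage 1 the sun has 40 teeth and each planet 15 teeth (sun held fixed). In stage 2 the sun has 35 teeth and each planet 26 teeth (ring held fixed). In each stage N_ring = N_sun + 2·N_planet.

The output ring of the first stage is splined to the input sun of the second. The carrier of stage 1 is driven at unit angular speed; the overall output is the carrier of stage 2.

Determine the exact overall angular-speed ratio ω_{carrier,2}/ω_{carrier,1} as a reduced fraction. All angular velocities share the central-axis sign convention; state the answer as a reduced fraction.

Stage 1: N_ring = 40 + 2·15 = 70
Stage 1: 40(ω_s−ω_c) = −70(ω_r−ω_c),  ω_s=0, ω_c=1
Stage 1: ω_r = 1 − (40/70)(0−1) = 11/7
  ⇒ ω_r¹/ω_c¹ = 11/7
Stage 2: N_ring = 35 + 2·26 = 87
Stage 2: 35(ω_s−ω_c) = −87(ω_r−ω_c),  ω_r=0, ω_s=1
Stage 2: 35(1−ω_c) = −87(0−ω_c)  ⇒  122ω_c = 35  ⇒  ω_c = 35/122
  ⇒ ω_c²/ω_s² = 35/122
Coupling ω_s² = ω_r¹ ⇒ overall = 11/7 × 35/122 = 55/122

55/122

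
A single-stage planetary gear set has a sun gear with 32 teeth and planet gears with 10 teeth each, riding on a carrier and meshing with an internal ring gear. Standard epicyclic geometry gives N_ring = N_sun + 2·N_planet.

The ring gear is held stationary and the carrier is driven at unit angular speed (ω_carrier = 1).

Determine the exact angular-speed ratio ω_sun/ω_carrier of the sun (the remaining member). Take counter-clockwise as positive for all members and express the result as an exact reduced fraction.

21/8

N_ring = 32 + 2·10 = 52
32(ω_s−ω_c) = −52(ω_r−ω_c),  ω_r=0, ω_c=1
ω_s = 1 − (52/32)(0−1) = 21/8
ω_s/ω_c = 21/8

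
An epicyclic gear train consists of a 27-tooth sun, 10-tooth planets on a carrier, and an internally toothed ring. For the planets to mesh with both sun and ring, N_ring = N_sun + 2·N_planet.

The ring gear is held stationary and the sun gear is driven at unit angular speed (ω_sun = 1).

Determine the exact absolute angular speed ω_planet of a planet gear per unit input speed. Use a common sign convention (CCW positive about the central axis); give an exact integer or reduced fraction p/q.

N_ring = 27 + 2·10 = 47
27(ω_s−ω_c) = −47(ω_r−ω_c),  ω_r=0, ω_s=1
27(1−ω_c) = −47(0−ω_c)  ⇒  74ω_c = 27  ⇒  ω_c = 27/74
sun–planet: 27·(1−27/74) = −10·(ω_p−ω_c)  ⇒  ω_p−ω_c = −(27/10)·(47/74) = -1269/740
ω_p = 27/74 − 1269/740 = -27/20

-27/20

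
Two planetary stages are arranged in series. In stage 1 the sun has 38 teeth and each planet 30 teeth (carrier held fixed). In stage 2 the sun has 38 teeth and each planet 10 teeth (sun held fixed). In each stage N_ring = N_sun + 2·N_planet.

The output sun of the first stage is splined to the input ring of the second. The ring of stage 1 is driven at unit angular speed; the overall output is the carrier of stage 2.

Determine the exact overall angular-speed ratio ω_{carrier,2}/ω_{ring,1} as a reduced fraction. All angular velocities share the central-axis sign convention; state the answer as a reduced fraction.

Stage 1: N_ring = 38 + 2·30 = 98
Stage 1: 38(ω_s−ω_c) = −98(ω_r−ω_c),  ω_c=0, ω_r=1
Stage 1: ω_s = 0 − (98/38)(1−0) = -49/19
  ⇒ ω_s¹/ω_r¹ = -49/19
Stage 2: N_ring = 38 + 2·10 = 58
Stage 2: 38(ω_s−ω_c) = −58(ω_r−ω_c),  ω_s=0, ω_r=1
Stage 2: 38(0−ω_c) = −58(1−ω_c)  ⇒  96ω_c = 58  ⇒  ω_c = 29/48
  ⇒ ω_c²/ω_r² = 29/48
Coupling ω_r² = ω_s¹ ⇒ overall = -49/19 × 29/48 = -1421/912

-1421/912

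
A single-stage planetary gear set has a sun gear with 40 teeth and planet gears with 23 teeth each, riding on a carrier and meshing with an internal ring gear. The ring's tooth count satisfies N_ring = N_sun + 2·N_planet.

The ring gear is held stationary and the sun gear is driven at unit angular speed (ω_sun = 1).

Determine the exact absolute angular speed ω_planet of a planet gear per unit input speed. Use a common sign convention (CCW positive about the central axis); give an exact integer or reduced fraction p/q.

N_ring = 40 + 2·23 = 86
40(ω_s−ω_c) = −86(ω_r−ω_c),  ω_r=0, ω_s=1
40(1−ω_c) = −86(0−ω_c)  ⇒  126ω_c = 40  ⇒  ω_c = 20/63
sun–planet: 40·(1−20/63) = −23·(ω_p−ω_c)  ⇒  ω_p−ω_c = −(40/23)·(43/63) = -1720/1449
ω_p = 20/63 − 1720/1449 = -20/23

-20/23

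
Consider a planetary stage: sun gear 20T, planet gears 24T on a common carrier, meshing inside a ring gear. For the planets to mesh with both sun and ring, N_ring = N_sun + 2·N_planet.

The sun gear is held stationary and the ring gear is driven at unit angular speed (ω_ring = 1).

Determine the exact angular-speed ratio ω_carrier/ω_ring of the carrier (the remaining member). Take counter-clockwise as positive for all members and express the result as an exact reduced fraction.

N_ring = 20 + 2·24 = 68
20(ω_s−ω_c) = −68(ω_r−ω_c),  ω_s=0, ω_r=1
20(0−ω_c) = −68(1−ω_c)  ⇒  88ω_c = 68  ⇒  ω_c = 17/22
ω_c/ω_r = 17/22

17/22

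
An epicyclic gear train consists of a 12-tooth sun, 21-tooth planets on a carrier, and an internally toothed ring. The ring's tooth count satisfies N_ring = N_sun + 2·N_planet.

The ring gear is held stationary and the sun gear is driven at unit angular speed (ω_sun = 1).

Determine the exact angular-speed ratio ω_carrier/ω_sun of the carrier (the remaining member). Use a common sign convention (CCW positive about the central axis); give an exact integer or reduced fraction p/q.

2/11

N_ring = 12 + 2·21 = 54
12(ω_s−ω_c) = −54(ω_r−ω_c),  ω_r=0, ω_s=1
12(1−ω_c) = −54(0−ω_c)  ⇒  66ω_c = 12  ⇒  ω_c = 2/11
ω_c/ω_s = 2/11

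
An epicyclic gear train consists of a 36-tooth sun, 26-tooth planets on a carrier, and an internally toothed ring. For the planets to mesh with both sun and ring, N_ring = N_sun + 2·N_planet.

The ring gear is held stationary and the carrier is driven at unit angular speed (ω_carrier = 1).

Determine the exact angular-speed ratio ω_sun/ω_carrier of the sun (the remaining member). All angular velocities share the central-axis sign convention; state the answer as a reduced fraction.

N_ring = 36 + 2·26 = 88
36(ω_s−ω_c) = −88(ω_r−ω_c),  ω_r=0, ω_c=1
ω_s = 1 − (88/36)(0−1) = 31/9
ω_s/ω_c = 31/9

31/9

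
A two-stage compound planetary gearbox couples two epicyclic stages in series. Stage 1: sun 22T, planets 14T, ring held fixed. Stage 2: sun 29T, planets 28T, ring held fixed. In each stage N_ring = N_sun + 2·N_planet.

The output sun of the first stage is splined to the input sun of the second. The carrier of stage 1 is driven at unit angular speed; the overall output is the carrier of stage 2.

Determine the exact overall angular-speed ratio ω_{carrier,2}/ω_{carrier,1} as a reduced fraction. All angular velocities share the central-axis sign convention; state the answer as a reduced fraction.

Stage 1: N_ring = 22 + 2·14 = 50
Stage 1: 22(ω_s−ω_c) = −50(ω_r−ω_c),  ω_r=0, ω_c=1
Stage 1: ω_s = 1 − (50/22)(0−1) = 36/11
  ⇒ ω_s¹/ω_c¹ = 36/11
Stage 2: N_ring = 29 + 2·28 = 85
Stage 2: 29(ω_s−ω_c) = −85(ω_r−ω_c),  ω_r=0, ω_s=1
Stage 2: 29(1−ω_c) = −85(0−ω_c)  ⇒  114ω_c = 29  ⇒  ω_c = 29/114
  ⇒ ω_c²/ω_s² = 29/114
Coupling ω_s² = ω_s¹ ⇒ overall = 36/11 × 29/114 = 174/209

174/209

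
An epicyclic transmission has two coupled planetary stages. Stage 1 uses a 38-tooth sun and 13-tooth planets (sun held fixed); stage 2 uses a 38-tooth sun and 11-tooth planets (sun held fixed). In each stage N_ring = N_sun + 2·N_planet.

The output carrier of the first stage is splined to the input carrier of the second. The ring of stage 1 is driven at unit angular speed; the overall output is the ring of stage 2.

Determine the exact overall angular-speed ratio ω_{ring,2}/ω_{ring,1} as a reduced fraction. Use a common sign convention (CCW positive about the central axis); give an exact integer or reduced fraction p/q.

784/765

Stage 1: N_ring = 38 + 2·13 = 64
Stage 1: 38(ω_s−ω_c) = −64(ω_r−ω_c),  ω_s=0, ω_r=1
Stage 1: 38(0−ω_c) = −64(1−ω_c)  ⇒  102ω_c = 64  ⇒  ω_c = 32/51
  ⇒ ω_c¹/ω_r¹ = 32/51
Stage 2: N_ring = 38 + 2·11 = 60
Stage 2: 38(ω_s−ω_c) = −60(ω_r−ω_c),  ω_s=0, ω_c=1
Stage 2: ω_r = 1 − (38/60)(0−1) = 49/30
  ⇒ ω_r²/ω_c² = 49/30
Coupling ω_c² = ω_c¹ ⇒ overall = 32/51 × 49/30 = 784/765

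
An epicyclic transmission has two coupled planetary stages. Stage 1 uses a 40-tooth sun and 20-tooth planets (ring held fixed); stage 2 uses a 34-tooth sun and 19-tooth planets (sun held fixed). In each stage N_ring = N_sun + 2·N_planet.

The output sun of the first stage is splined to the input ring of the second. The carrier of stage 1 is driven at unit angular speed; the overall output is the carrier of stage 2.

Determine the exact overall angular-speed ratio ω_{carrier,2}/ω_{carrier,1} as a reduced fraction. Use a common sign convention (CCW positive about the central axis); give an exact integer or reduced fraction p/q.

Stage 1: N_ring = 40 + 2·20 = 80
Stage 1: 40(ω_s−ω_c) = −80(ω_r−ω_c),  ω_r=0, ω_c=1
Stage 1: ω_s = 1 − (80/40)(0−1) = 3
  ⇒ ω_s¹/ω_c¹ = 3
Stage 2: N_ring = 34 + 2·19 = 72
Stage 2: 34(ω_s−ω_c) = −72(ω_r−ω_c),  ω_s=0, ω_r=1
Stage 2: 34(0−ω_c) = −72(1−ω_c)  ⇒  106ω_c = 72  ⇒  ω_c = 36/53
  ⇒ ω_c²/ω_r² = 36/53
Coupling ω_r² = ω_s¹ ⇒ overall = 3 × 36/53 = 108/53

108/53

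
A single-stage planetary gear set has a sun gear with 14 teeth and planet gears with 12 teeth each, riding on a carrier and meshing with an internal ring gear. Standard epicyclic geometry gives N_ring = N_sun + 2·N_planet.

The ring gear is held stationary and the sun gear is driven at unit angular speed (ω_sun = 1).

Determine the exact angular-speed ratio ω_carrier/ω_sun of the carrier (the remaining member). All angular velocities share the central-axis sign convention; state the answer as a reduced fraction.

N_ring = 14 + 2·12 = 38
14(ω_s−ω_c) = −38(ω_r−ω_c),  ω_r=0, ω_s=1
14(1−ω_c) = −38(0−ω_c)  ⇒  52ω_c = 14  ⇒  ω_c = 7/26
ω_c/ω_s = 7/26

7/26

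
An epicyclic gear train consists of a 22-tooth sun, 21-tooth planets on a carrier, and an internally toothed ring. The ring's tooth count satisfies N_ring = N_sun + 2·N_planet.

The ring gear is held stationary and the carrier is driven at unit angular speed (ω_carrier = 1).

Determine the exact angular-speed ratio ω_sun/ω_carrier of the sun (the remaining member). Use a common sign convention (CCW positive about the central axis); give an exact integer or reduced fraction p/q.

43/11

N_ring = 22 + 2·21 = 64
22(ω_s−ω_c) = −64(ω_r−ω_c),  ω_r=0, ω_c=1
ω_s = 1 − (64/22)(0−1) = 43/11
ω_s/ω_c = 43/11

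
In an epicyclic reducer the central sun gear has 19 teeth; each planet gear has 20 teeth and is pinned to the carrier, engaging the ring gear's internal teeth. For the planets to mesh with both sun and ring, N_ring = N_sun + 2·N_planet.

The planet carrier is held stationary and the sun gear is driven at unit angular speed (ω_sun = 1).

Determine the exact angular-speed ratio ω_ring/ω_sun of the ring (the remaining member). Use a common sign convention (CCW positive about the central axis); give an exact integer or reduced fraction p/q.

N_ring = 19 + 2·20 = 59
19(ω_s−ω_c) = −59(ω_r−ω_c),  ω_c=0, ω_s=1
ω_r = 0 − (19/59)(1−0) = -19/59
ω_r/ω_s = -19/59

-19/59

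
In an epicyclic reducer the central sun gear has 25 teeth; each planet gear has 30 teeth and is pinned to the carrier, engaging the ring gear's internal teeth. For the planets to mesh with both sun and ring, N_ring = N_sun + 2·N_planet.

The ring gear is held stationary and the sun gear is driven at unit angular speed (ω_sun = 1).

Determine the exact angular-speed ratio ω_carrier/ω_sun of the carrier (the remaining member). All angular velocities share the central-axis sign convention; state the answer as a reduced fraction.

5/22

N_ring = 25 + 2·30 = 85
25(ω_s−ω_c) = −85(ω_r−ω_c),  ω_r=0, ω_s=1
25(1−ω_c) = −85(0−ω_c)  ⇒  110ω_c = 25  ⇒  ω_c = 5/22
ω_c/ω_s = 5/22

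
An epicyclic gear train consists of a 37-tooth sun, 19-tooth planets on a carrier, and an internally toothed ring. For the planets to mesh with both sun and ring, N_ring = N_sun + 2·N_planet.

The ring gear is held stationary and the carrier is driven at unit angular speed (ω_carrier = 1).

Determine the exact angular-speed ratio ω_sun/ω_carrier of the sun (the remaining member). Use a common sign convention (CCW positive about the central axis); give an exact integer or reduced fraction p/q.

N_ring = 37 + 2·19 = 75
37(ω_s−ω_c) = −75(ω_r−ω_c),  ω_r=0, ω_c=1
ω_s = 1 − (75/37)(0−1) = 112/37
ω_s/ω_c = 112/37

112/37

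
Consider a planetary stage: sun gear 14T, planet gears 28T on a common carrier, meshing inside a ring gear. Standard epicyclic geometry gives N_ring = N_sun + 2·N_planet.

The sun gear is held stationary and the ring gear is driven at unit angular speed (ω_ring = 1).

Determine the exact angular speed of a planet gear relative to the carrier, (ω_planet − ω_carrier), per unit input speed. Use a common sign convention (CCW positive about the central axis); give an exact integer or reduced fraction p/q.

N_ring = 14 + 2·28 = 70
14(ω_s−ω_c) = −70(ω_r−ω_c),  ω_s=0, ω_r=1
14(0−ω_c) = −70(1−ω_c)  ⇒  84ω_c = 70  ⇒  ω_c = 5/6
sun–planet: 14·(0−5/6) = −28·(ω_p−ω_c)  ⇒  ω_p−ω_c = −(14/28)·(-5/6) = 5/12

5/12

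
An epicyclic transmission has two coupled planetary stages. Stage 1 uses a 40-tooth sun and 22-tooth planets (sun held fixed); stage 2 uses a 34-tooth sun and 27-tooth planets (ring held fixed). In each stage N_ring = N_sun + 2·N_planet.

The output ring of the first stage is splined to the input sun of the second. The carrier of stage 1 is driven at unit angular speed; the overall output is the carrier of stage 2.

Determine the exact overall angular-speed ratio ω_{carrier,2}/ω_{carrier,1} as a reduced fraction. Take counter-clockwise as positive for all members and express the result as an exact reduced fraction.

Stage 1: N_ring = 40 + 2·22 = 84
Stage 1: 40(ω_s−ω_c) = −84(ω_r−ω_c),  ω_s=0, ω_c=1
Stage 1: ω_r = 1 − (40/84)(0−1) = 31/21
  ⇒ ω_r¹/ω_c¹ = 31/21
Stage 2: N_ring = 34 + 2·27 = 88
Stage 2: 34(ω_s−ω_c) = −88(ω_r−ω_c),  ω_r=0, ω_s=1
Stage 2: 34(1−ω_c) = −88(0−ω_c)  ⇒  122ω_c = 34  ⇒  ω_c = 17/61
  ⇒ ω_c²/ω_s² = 17/61
Coupling ω_s² = ω_r¹ ⇒ overall = 31/21 × 17/61 = 527/1281

527/1281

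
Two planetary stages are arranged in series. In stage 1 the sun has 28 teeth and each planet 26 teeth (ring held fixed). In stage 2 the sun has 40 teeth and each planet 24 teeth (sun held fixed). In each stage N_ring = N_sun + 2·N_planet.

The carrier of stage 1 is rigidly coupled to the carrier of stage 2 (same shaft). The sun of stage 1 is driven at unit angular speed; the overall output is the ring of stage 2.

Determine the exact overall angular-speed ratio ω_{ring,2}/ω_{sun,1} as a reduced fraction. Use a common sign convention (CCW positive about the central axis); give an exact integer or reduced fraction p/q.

Stage 1: N_ring = 28 + 2·26 = 80
Stage 1: 28(ω_s−ω_c) = −80(ω_r−ω_c),  ω_r=0, ω_s=1
Stage 1: 28(1−ω_c) = −80(0−ω_c)  ⇒  108ω_c = 28  ⇒  ω_c = 7/27
  ⇒ ω_c¹/ω_s¹ = 7/27
Stage 2: N_ring = 40 + 2·24 = 88
Stage 2: 40(ω_s−ω_c) = −88(ω_r−ω_c),  ω_s=0, ω_c=1
Stage 2: ω_r = 1 − (40/88)(0−1) = 16/11
  ⇒ ω_r²/ω_c² = 16/11
Coupling ω_c² = ω_c¹ ⇒ overall = 7/27 × 16/11 = 112/297

112/297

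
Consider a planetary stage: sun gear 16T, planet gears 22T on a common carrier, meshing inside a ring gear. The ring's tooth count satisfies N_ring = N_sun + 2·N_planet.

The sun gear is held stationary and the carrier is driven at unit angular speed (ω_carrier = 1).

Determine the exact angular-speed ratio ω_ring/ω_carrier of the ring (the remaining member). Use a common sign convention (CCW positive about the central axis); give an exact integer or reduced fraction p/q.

N_ring = 16 + 2·22 = 60
16(ω_s−ω_c) = −60(ω_r−ω_c),  ω_s=0, ω_c=1
ω_r = 1 − (16/60)(0−1) = 19/15
ω_r/ω_c = 19/15

19/15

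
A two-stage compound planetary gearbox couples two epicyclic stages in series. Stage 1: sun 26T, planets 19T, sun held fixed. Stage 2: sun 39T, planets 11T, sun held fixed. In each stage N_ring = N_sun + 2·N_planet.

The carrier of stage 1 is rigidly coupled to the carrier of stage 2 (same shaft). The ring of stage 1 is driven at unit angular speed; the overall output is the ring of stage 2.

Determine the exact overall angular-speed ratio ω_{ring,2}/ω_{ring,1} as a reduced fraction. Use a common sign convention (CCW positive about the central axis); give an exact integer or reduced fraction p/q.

Stage 1: N_ring = 26 + 2·19 = 64
Stage 1: 26(ω_s−ω_c) = −64(ω_r−ω_c),  ω_s=0, ω_r=1
Stage 1: 26(0−ω_c) = −64(1−ω_c)  ⇒  90ω_c = 64  ⇒  ω_c = 32/45
  ⇒ ω_c¹/ω_r¹ = 32/45
Stage 2: N_ring = 39 + 2·11 = 61
Stage 2: 39(ω_s−ω_c) = −61(ω_r−ω_c),  ω_s=0, ω_c=1
Stage 2: ω_r = 1 − (39/61)(0−1) = 100/61
  ⇒ ω_r²/ω_c² = 100/61
Coupling ω_c² = ω_c¹ ⇒ overall = 32/45 × 100/61 = 640/549

640/549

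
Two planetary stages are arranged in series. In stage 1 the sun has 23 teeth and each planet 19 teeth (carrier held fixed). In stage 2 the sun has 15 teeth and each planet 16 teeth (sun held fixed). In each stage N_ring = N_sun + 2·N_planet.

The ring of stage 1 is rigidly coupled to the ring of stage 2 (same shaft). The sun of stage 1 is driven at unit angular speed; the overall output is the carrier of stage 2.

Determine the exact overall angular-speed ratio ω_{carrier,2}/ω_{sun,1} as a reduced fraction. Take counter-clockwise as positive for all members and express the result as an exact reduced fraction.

-1081/3782

Stage 1: N_ring = 23 + 2·19 = 61
Stage 1: 23(ω_s−ω_c) = −61(ω_r−ω_c),  ω_c=0, ω_s=1
Stage 1: ω_r = 0 − (23/61)(1−0) = -23/61
  ⇒ ω_r¹/ω_s¹ = -23/61
Stage 2: N_ring = 15 + 2·16 = 47
Stage 2: 15(ω_s−ω_c) = −47(ω_r−ω_c),  ω_s=0, ω_r=1
Stage 2: 15(0−ω_c) = −47(1−ω_c)  ⇒  62ω_c = 47  ⇒  ω_c = 47/62
  ⇒ ω_c²/ω_r² = 47/62
Coupling ω_r² = ω_r¹ ⇒ overall = -23/61 × 47/62 = -1081/3782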